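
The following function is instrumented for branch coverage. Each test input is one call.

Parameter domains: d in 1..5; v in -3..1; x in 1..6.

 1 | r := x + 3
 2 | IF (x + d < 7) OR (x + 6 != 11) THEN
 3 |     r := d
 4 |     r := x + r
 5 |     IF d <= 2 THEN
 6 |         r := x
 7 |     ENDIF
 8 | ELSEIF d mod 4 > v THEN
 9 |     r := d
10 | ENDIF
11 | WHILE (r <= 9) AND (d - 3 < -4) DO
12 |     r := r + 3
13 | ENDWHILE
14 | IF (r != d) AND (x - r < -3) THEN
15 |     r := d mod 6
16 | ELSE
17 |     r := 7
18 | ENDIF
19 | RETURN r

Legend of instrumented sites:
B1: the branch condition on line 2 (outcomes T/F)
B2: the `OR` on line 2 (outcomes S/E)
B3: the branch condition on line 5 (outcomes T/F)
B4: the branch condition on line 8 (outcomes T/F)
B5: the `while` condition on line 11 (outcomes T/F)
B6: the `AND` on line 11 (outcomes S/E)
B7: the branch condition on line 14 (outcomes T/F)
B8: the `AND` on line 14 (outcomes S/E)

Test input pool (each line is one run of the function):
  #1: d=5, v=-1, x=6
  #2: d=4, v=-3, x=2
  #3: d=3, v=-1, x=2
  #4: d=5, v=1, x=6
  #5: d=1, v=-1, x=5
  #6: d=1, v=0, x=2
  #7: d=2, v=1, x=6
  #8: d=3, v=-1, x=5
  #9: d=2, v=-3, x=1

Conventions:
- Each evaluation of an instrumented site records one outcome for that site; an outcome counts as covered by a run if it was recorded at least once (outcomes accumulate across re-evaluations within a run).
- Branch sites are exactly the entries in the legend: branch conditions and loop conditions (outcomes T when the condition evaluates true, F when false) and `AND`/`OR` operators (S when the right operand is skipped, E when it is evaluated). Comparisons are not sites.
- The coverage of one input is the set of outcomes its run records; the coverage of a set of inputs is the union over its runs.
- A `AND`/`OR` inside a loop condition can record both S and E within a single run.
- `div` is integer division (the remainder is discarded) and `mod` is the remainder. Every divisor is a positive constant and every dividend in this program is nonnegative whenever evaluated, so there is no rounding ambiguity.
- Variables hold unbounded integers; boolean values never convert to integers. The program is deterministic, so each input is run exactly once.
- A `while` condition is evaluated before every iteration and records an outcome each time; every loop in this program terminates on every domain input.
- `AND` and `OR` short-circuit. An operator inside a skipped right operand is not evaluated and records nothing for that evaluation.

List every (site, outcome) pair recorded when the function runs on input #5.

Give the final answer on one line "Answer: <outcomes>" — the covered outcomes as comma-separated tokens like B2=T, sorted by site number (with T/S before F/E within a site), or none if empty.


Event log for input #5 (d=1, v=-1, x=5):
  B2->S, B1->T, B3->T, B6->E, B5->F, B8->E, B7->F
deduplicating events, the covered set is: B1=T, B2=S, B3=T, B5=F, B6=E, B7=F, B8=E
Answer: B1=T, B2=S, B3=T, B5=F, B6=E, B7=F, B8=E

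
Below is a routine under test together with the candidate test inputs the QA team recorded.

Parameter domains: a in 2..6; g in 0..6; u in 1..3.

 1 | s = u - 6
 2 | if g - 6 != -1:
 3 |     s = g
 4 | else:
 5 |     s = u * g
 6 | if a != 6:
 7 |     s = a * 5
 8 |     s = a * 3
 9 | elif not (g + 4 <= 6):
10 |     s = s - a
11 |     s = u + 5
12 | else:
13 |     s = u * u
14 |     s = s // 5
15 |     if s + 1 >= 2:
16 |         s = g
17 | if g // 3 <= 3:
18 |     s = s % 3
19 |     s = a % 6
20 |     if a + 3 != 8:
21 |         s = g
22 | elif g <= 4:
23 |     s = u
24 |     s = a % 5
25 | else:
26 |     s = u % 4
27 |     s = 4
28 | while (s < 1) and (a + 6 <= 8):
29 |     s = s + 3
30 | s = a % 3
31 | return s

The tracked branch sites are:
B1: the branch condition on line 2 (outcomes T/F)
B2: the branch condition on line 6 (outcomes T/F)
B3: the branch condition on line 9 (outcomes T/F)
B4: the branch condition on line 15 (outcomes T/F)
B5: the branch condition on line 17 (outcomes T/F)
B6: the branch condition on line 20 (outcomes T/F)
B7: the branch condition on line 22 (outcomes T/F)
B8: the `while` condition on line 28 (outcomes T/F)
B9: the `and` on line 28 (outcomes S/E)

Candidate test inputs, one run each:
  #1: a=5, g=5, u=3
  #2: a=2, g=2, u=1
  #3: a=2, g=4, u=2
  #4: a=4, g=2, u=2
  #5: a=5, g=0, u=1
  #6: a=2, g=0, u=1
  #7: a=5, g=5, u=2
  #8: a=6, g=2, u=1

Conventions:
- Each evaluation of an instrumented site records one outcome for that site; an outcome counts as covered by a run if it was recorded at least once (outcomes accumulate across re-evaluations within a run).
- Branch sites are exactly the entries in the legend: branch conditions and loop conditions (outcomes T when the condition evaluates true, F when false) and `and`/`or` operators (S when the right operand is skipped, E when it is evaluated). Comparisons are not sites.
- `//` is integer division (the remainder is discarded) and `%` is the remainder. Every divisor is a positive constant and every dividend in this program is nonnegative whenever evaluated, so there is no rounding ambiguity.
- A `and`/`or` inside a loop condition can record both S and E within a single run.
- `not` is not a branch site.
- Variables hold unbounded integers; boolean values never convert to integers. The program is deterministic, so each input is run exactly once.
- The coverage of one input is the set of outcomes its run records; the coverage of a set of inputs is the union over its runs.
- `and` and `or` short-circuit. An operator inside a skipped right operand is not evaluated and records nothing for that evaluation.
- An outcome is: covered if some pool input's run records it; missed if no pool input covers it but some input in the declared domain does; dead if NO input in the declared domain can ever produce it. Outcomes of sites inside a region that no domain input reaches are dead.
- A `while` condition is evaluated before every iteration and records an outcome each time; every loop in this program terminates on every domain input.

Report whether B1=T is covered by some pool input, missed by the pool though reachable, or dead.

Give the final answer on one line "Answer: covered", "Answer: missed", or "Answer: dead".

B1=T is recorded by pool input(s) 2, 3, 4, 5, 6, 8 -> covered

Answer: covered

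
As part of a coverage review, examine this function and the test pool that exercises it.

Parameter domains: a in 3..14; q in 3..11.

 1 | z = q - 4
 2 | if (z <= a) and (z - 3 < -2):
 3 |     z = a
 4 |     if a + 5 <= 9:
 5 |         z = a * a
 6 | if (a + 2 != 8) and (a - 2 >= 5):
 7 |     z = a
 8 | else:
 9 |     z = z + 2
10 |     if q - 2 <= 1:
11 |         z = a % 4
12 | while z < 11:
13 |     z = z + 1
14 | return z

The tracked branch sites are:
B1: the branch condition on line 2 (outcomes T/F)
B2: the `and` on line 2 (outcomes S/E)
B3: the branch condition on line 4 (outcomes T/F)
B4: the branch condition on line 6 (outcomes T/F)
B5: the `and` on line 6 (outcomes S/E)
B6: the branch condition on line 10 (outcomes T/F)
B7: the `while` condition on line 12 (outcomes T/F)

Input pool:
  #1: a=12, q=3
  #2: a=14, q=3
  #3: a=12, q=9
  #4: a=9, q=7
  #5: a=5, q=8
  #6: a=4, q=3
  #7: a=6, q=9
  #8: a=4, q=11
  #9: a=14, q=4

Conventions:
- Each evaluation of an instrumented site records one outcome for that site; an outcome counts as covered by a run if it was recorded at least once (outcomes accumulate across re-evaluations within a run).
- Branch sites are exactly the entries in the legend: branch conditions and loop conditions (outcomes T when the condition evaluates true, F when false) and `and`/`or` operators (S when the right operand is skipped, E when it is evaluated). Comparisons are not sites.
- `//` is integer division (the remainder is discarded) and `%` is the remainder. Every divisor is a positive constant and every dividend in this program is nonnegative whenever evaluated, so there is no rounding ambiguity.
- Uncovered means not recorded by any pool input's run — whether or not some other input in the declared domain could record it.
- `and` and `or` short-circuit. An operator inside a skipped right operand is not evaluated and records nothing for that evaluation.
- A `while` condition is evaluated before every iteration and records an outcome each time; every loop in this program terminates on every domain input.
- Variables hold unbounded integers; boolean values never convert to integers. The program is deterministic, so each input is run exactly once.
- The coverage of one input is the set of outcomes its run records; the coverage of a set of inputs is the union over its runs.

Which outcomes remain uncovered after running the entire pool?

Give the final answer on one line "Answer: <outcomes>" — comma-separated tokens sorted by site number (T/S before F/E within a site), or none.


input #1 (a=12, q=3): events B2->E, B1->T, B3->F, B5->E, B4->T, B7->F; covers B1=T, B2=E, B3=F, B4=T, B5=E, B7=F
input #2 (a=14, q=3): events B2->E, B1->T, B3->F, B5->E, B4->T, B7->F; covers B1=T, B2=E, B3=F, B4=T, B5=E, B7=F
input #3 (a=12, q=9): events B2->E, B1->F, B5->E, B4->T, B7->F; covers B1=F, B2=E, B4=T, B5=E, B7=F
input #4 (a=9, q=7): events B2->E, B1->F, B5->E, B4->T, B7->T, B7->T, B7->F; covers B1=F, B2=E, B4=T, B5=E, B7=T, B7=F
input #5 (a=5, q=8): events B2->E, B1->F, B5->E, B4->F, B6->F, B7->T, B7->T, B7->T, B7->T, B7->T, B7->F; covers B1=F, B2=E, B4=F, B5=E, B6=F, B7=T, B7=F
input #6 (a=4, q=3): events B2->E, B1->T, B3->T, B5->E, B4->F, B6->T, B7->T, B7->T, B7->T, B7->T, B7->T, B7->T, B7->T, B7->T, ...; covers B1=T, B2=E, B3=T, B4=F, B5=E, B6=T, B7=T, B7=F
input #7 (a=6, q=9): events B2->E, B1->F, B5->S, B4->F, B6->F, B7->T, B7->T, B7->T, B7->T, B7->F; covers B1=F, B2=E, B4=F, B5=S, B6=F, B7=T, B7=F
input #8 (a=4, q=11): events B2->S, B1->F, B5->E, B4->F, B6->F, B7->T, B7->T, B7->F; covers B1=F, B2=S, B4=F, B5=E, B6=F, B7=T, B7=F
input #9 (a=14, q=4): events B2->E, B1->T, B3->F, B5->E, B4->T, B7->F; covers B1=T, B2=E, B3=F, B4=T, B5=E, B7=F
union over the pool: B1=T, B1=F, B2=S, B2=E, B3=T, B3=F, B4=T, B4=F, B5=S, B5=E, B6=T, B6=F, B7=T, B7=F
uncovered (0 of 14): none
Answer: none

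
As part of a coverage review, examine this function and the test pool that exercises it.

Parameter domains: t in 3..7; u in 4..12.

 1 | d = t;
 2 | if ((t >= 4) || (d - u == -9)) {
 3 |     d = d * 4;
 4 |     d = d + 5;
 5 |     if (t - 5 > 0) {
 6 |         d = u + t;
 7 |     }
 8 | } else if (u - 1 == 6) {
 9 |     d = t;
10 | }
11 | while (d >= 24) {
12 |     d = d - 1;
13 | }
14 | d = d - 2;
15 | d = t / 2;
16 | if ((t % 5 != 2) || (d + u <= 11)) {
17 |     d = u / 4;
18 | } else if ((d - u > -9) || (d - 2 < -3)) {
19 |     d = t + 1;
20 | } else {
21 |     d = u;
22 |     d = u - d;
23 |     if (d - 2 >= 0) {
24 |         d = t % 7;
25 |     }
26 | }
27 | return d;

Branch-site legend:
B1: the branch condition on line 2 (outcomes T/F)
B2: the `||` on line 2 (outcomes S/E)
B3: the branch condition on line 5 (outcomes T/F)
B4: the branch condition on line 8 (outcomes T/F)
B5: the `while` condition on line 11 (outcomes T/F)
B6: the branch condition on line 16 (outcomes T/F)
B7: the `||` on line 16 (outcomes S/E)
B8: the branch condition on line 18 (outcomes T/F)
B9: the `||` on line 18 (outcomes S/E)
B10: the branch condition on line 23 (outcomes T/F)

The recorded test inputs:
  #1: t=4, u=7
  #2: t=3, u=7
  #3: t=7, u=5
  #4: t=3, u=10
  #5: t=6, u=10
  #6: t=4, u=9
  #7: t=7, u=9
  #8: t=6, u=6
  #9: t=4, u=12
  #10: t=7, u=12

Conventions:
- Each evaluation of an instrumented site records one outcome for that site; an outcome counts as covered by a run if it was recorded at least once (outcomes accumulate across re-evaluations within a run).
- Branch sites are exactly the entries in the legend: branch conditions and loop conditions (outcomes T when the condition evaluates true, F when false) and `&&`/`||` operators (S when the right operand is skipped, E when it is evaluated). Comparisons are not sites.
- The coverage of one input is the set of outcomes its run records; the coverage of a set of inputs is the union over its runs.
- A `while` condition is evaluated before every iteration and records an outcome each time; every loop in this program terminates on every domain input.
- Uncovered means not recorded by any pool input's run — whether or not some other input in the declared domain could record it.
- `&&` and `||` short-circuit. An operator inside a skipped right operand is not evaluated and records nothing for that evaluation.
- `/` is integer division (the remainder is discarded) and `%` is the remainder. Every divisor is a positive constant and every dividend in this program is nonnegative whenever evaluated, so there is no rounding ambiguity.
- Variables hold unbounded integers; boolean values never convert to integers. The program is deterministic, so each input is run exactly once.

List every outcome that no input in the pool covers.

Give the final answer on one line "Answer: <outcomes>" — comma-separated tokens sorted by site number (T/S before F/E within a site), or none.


test 1 (t=4, u=7) fires B2->S, B1->T, B3->F, B5->F, B7->S, B6->T; hits B1=T, B2=S, B3=F, B5=F, B6=T, B7=S
test 2 (t=3, u=7) fires B2->E, B1->F, B4->T, B5->F, B7->S, B6->T; hits B1=F, B2=E, B4=T, B5=F, B6=T, B7=S
test 3 (t=7, u=5) fires B2->S, B1->T, B3->T, B5->F, B7->E, B6->T; hits B1=T, B2=S, B3=T, B5=F, B6=T, B7=E
test 4 (t=3, u=10) fires B2->E, B1->F, B4->F, B5->F, B7->S, B6->T; hits B1=F, B2=E, B4=F, B5=F, B6=T, B7=S
test 5 (t=6, u=10) fires B2->S, B1->T, B3->T, B5->F, B7->S, B6->T; hits B1=T, B2=S, B3=T, B5=F, B6=T, B7=S
test 6 (t=4, u=9) fires B2->S, B1->T, B3->F, B5->F, B7->S, B6->T; hits B1=T, B2=S, B3=F, B5=F, B6=T, B7=S
test 7 (t=7, u=9) fires B2->S, B1->T, B3->T, B5->F, B7->E, B6->F, B9->S, B8->T; hits B1=T, B2=S, B3=T, B5=F, B6=F, B7=E, B8=T, B9=S
test 8 (t=6, u=6) fires B2->S, B1->T, B3->T, B5->F, B7->S, B6->T; hits B1=T, B2=S, B3=T, B5=F, B6=T, B7=S
test 9 (t=4, u=12) fires B2->S, B1->T, B3->F, B5->F, B7->S, B6->T; hits B1=T, B2=S, B3=F, B5=F, B6=T, B7=S
test 10 (t=7, u=12) fires B2->S, B1->T, B3->T, B5->F, B7->E, B6->F, B9->E, B8->F, B10->F; hits B1=T, B2=S, B3=T, B5=F, B6=F, B7=E, B8=F, B9=E, B10=F
union over the pool: B1=T, B1=F, B2=S, B2=E, B3=T, B3=F, B4=T, B4=F, B5=F, B6=T, B6=F, B7=S, B7=E, B8=T, B8=F, B9=S, B9=E, B10=F
uncovered (2 of 20): B5=T, B10=T
Answer: B5=T, B10=T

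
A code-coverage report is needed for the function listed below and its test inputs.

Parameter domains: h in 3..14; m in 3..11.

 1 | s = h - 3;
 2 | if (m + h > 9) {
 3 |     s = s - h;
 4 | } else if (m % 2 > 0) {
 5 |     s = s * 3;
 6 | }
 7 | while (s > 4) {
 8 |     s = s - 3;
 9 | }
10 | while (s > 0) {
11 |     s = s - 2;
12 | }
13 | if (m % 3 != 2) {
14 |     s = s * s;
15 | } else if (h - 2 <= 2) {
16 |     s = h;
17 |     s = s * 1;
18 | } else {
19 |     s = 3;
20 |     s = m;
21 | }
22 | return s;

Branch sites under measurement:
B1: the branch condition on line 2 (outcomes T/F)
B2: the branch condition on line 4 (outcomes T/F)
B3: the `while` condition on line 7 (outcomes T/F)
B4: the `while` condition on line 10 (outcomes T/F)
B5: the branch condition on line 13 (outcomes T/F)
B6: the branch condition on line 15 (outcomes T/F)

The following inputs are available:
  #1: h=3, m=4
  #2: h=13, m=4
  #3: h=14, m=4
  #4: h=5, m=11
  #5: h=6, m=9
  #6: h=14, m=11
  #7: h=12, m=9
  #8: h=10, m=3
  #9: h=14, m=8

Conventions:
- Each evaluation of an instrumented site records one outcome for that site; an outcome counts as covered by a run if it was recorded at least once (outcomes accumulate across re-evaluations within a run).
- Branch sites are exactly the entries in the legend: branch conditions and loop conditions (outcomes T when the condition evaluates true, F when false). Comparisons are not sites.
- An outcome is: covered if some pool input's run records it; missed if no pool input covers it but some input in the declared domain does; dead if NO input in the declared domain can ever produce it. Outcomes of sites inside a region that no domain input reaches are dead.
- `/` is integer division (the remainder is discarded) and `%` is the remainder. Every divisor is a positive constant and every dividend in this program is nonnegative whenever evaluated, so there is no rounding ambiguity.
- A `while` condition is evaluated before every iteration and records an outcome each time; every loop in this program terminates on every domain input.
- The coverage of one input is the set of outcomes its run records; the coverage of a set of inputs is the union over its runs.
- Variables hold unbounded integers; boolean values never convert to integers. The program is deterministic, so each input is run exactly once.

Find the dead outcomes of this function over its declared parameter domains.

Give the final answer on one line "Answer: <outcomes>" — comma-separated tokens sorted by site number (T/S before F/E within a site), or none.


running all 108 domain inputs and tallying outcomes:
  reachable outcomes have witnesses, e.g. B1=T (e.g. h=3, m=7), B1=F (e.g. h=3, m=3), B2=T (e.g. h=3, m=3), B2=F (e.g. h=3, m=4)
Answer: none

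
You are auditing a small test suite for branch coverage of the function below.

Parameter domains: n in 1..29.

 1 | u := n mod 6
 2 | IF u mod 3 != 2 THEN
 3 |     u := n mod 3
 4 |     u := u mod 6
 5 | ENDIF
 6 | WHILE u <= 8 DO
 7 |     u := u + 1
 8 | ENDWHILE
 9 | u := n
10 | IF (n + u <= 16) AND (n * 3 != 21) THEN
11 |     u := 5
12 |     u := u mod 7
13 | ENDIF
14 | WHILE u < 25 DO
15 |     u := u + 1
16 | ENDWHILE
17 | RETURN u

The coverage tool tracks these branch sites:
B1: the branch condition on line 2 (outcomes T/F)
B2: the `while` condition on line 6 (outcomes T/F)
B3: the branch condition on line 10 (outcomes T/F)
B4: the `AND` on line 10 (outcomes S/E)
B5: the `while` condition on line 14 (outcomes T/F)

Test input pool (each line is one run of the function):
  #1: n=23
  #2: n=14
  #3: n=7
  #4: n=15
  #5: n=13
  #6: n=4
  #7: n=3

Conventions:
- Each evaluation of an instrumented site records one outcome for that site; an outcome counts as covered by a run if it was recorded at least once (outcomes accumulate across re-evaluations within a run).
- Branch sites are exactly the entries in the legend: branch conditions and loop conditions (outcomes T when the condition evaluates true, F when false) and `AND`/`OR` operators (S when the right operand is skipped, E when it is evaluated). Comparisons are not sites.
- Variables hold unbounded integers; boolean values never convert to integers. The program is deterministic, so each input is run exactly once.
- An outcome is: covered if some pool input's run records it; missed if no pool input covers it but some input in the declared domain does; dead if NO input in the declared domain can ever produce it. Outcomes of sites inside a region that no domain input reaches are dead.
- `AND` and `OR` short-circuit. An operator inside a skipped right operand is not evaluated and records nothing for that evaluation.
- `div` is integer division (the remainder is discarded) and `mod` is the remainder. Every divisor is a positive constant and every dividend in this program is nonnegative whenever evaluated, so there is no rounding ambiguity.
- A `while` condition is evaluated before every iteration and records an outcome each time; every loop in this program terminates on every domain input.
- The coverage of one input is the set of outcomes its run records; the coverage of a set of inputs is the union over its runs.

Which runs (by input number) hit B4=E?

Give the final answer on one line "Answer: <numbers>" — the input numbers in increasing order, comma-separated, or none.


input #1 (n=23): never hits B4=E
input #2 (n=14): never hits B4=E
input #3 (n=7): hits B4=E
input #4 (n=15): never hits B4=E
input #5 (n=13): never hits B4=E
input #6 (n=4): hits B4=E
input #7 (n=3): hits B4=E
Answer: 3, 6, 7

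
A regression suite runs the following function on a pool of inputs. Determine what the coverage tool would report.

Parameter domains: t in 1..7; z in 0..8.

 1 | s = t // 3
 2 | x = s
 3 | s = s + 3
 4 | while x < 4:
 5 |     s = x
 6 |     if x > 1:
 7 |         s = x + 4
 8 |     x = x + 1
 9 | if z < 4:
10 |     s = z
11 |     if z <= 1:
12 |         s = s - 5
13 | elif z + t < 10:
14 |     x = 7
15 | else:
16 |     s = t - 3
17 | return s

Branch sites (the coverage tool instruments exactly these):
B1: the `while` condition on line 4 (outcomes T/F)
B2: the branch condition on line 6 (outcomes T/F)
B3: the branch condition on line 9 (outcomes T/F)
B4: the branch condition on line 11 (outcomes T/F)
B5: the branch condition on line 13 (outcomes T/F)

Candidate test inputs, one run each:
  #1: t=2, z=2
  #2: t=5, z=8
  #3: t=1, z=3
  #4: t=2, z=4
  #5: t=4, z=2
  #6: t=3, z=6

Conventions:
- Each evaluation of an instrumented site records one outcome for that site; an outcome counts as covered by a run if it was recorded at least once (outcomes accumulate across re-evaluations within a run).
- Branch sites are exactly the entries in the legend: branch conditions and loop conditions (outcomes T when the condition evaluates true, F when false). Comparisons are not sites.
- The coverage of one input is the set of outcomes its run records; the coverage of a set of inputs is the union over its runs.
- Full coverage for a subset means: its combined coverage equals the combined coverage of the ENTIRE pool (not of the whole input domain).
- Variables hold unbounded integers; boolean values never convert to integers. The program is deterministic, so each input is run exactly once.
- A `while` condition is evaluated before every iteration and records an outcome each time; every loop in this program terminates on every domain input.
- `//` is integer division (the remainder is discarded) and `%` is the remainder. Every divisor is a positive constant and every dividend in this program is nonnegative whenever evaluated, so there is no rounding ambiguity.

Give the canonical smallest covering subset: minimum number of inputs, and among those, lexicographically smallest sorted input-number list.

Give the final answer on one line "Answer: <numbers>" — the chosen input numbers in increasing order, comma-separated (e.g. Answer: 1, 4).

run #1 (t=2, z=2) runs B1->T, B2->F, B1->T, B2->F, B1->T, B2->T, B1->T, B2->T, B1->F, B3->T, B4->F; records B1=T, B1=F, B2=T, B2=F, B3=T, B4=F
run #2 (t=5, z=8) runs B1->T, B2->F, B1->T, B2->T, B1->T, B2->T, B1->F, B3->F, B5->F; records B1=T, B1=F, B2=T, B2=F, B3=F, B5=F
run #3 (t=1, z=3) runs B1->T, B2->F, B1->T, B2->F, B1->T, B2->T, B1->T, B2->T, B1->F, B3->T, B4->F; records B1=T, B1=F, B2=T, B2=F, B3=T, B4=F
run #4 (t=2, z=4) runs B1->T, B2->F, B1->T, B2->F, B1->T, B2->T, B1->T, B2->T, B1->F, B3->F, B5->T; records B1=T, B1=F, B2=T, B2=F, B3=F, B5=T
run #5 (t=4, z=2) runs B1->T, B2->F, B1->T, B2->T, B1->T, B2->T, B1->F, B3->T, B4->F; records B1=T, B1=F, B2=T, B2=F, B3=T, B4=F
run #6 (t=3, z=6) runs B1->T, B2->F, B1->T, B2->T, B1->T, B2->T, B1->F, B3->F, B5->T; records B1=T, B1=F, B2=T, B2=F, B3=F, B5=T
together the pool reaches 9 outcomes: B1=T, B1=F, B2=T, B2=F, B3=T, B3=F, B4=F, B5=T, B5=F
no size-1 subset reaches all 9 outcomes (best union: 6/9)
no size-2 subset reaches all 9 outcomes (best union: 8/9)
the canonical winner is {1, 2, 4}: size 3, full 9-outcome coverage, earliest index list among size-3 covers

Answer: 1, 2, 4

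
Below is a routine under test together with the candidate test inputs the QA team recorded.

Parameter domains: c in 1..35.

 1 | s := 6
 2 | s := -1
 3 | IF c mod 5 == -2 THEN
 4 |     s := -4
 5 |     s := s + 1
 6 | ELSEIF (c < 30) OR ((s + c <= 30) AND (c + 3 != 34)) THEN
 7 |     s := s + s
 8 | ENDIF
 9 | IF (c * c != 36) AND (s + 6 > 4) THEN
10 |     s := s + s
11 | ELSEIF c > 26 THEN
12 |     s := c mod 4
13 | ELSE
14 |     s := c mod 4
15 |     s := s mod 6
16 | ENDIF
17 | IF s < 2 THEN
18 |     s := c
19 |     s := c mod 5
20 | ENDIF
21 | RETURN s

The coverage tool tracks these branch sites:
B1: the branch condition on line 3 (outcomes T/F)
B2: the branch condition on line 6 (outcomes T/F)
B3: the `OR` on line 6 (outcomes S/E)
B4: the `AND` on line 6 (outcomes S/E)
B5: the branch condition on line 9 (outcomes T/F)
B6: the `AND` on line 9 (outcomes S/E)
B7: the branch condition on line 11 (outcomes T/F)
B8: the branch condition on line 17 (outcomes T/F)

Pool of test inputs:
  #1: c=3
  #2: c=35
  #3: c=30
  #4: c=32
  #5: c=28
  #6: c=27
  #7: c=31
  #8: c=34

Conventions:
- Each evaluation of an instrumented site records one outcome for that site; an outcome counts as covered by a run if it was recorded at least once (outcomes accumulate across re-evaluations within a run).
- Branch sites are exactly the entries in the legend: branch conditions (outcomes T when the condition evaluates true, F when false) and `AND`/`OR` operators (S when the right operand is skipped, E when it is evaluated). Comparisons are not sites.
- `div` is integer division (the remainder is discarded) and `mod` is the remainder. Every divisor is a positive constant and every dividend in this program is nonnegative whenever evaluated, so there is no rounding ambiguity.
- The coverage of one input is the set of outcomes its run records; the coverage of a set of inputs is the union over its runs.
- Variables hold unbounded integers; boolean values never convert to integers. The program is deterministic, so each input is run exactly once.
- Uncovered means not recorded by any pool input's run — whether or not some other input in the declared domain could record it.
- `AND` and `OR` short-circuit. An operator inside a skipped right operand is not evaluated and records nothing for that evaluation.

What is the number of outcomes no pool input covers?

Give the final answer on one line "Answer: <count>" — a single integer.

run #1 (c=3) runs B1->F, B3->S, B2->T, B6->E, B5->F, B7->F, B8->F; records B1=F, B2=T, B3=S, B5=F, B6=E, B7=F, B8=F
run #2 (c=35) runs B1->F, B3->E, B4->S, B2->F, B6->E, B5->T, B8->T; records B1=F, B2=F, B3=E, B4=S, B5=T, B6=E, B8=T
run #3 (c=30) runs B1->F, B3->E, B4->E, B2->T, B6->E, B5->F, B7->T, B8->F; records B1=F, B2=T, B3=E, B4=E, B5=F, B6=E, B7=T, B8=F
run #4 (c=32) runs B1->F, B3->E, B4->S, B2->F, B6->E, B5->T, B8->T; records B1=F, B2=F, B3=E, B4=S, B5=T, B6=E, B8=T
run #5 (c=28) runs B1->F, B3->S, B2->T, B6->E, B5->F, B7->T, B8->T; records B1=F, B2=T, B3=S, B5=F, B6=E, B7=T, B8=T
run #6 (c=27) runs B1->F, B3->S, B2->T, B6->E, B5->F, B7->T, B8->F; records B1=F, B2=T, B3=S, B5=F, B6=E, B7=T, B8=F
run #7 (c=31) runs B1->F, B3->E, B4->E, B2->F, B6->E, B5->T, B8->T; records B1=F, B2=F, B3=E, B4=E, B5=T, B6=E, B8=T
run #8 (c=34) runs B1->F, B3->E, B4->S, B2->F, B6->E, B5->T, B8->T; records B1=F, B2=F, B3=E, B4=S, B5=T, B6=E, B8=T
union over the pool: B1=F, B2=T, B2=F, B3=S, B3=E, B4=S, B4=E, B5=T, B5=F, B6=E, B7=T, B7=F, B8=T, B8=F
uncovered (2 of 16): B1=T, B6=S

Answer: 2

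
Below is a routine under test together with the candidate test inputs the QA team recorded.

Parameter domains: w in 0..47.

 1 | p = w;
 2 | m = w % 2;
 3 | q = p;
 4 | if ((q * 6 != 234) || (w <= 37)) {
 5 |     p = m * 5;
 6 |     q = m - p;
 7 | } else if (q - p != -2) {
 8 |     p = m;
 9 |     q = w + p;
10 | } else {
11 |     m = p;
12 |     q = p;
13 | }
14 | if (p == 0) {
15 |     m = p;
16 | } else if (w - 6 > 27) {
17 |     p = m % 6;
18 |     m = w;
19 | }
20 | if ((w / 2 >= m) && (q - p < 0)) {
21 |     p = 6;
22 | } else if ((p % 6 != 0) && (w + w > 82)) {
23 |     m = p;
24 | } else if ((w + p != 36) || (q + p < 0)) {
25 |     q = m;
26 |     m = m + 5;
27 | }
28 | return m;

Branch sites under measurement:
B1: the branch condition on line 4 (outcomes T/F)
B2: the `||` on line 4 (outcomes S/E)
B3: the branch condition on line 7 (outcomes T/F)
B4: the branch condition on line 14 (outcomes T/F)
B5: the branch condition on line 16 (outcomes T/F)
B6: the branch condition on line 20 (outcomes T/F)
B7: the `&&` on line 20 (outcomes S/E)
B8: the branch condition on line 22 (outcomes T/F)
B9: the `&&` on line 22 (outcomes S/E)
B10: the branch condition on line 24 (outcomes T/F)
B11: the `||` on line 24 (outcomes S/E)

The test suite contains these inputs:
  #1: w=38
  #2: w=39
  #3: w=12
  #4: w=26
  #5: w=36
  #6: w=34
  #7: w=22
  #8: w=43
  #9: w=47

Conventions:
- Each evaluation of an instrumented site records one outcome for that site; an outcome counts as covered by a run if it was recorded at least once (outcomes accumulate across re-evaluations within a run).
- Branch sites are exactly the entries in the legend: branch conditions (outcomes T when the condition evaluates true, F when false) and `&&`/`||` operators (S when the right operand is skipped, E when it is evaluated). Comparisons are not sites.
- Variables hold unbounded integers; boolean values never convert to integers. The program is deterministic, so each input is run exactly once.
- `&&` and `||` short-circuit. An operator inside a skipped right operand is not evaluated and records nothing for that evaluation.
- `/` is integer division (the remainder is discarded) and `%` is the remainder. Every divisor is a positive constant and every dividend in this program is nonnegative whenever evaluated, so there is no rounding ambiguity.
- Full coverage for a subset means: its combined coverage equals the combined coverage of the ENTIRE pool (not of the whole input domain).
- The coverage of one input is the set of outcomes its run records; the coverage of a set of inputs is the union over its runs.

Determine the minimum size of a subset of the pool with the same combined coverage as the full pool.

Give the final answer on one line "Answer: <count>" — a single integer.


input #1, w=38: events B2->S, B1->T, B4->T, B7->E, B6->F, B9->S, B8->F, B11->S, B10->T; outcomes B1=T, B2=S, B4=T, B6=F, B7=E, B8=F, B9=S, B10=T, B11=S
input #2, w=39: events B2->E, B1->F, B3->T, B4->F, B5->T, B7->S, B6->F, B9->E, B8->F, B11->S, B10->T; outcomes B1=F, B2=E, B3=T, B4=F, B5=T, B6=F, B7=S, B8=F, B9=E, B10=T, B11=S
input #3, w=12: events B2->S, B1->T, B4->T, B7->E, B6->F, B9->S, B8->F, B11->S, B10->T; outcomes B1=T, B2=S, B4=T, B6=F, B7=E, B8=F, B9=S, B10=T, B11=S
input #4, w=26: events B2->S, B1->T, B4->T, B7->E, B6->F, B9->S, B8->F, B11->S, B10->T; outcomes B1=T, B2=S, B4=T, B6=F, B7=E, B8=F, B9=S, B10=T, B11=S
input #5, w=36: events B2->S, B1->T, B4->T, B7->E, B6->F, B9->S, B8->F, B11->E, B10->F; outcomes B1=T, B2=S, B4=T, B6=F, B7=E, B8=F, B9=S, B10=F, B11=E
input #6, w=34: events B2->S, B1->T, B4->T, B7->E, B6->F, B9->S, B8->F, B11->S, B10->T; outcomes B1=T, B2=S, B4=T, B6=F, B7=E, B8=F, B9=S, B10=T, B11=S
input #7, w=22: events B2->S, B1->T, B4->T, B7->E, B6->F, B9->S, B8->F, B11->S, B10->T; outcomes B1=T, B2=S, B4=T, B6=F, B7=E, B8=F, B9=S, B10=T, B11=S
input #8, w=43: events B2->S, B1->T, B4->F, B5->T, B7->S, B6->F, B9->E, B8->T; outcomes B1=T, B2=S, B4=F, B5=T, B6=F, B7=S, B8=T, B9=E
input #9, w=47: events B2->S, B1->T, B4->F, B5->T, B7->S, B6->F, B9->E, B8->T; outcomes B1=T, B2=S, B4=F, B5=T, B6=F, B7=S, B8=T, B9=E
the full pool covers 19 outcomes: B1=T, B1=F, B2=S, B2=E, B3=T, B4=T, B4=F, B5=T, B6=F, B7=S, B7=E, B8=T, B8=F, B9=S, B9=E, B10=T, B10=F, B11=S, B11=E
size 1 is not enough: best union over all size-1 subsets is 11/19
size 2 is not enough: best union over all size-2 subsets is 18/19
inputs {2, 5, 8} (size 3) cover everything; no size-3 subset with a lexicographically smaller index list covers all 19
Answer: 3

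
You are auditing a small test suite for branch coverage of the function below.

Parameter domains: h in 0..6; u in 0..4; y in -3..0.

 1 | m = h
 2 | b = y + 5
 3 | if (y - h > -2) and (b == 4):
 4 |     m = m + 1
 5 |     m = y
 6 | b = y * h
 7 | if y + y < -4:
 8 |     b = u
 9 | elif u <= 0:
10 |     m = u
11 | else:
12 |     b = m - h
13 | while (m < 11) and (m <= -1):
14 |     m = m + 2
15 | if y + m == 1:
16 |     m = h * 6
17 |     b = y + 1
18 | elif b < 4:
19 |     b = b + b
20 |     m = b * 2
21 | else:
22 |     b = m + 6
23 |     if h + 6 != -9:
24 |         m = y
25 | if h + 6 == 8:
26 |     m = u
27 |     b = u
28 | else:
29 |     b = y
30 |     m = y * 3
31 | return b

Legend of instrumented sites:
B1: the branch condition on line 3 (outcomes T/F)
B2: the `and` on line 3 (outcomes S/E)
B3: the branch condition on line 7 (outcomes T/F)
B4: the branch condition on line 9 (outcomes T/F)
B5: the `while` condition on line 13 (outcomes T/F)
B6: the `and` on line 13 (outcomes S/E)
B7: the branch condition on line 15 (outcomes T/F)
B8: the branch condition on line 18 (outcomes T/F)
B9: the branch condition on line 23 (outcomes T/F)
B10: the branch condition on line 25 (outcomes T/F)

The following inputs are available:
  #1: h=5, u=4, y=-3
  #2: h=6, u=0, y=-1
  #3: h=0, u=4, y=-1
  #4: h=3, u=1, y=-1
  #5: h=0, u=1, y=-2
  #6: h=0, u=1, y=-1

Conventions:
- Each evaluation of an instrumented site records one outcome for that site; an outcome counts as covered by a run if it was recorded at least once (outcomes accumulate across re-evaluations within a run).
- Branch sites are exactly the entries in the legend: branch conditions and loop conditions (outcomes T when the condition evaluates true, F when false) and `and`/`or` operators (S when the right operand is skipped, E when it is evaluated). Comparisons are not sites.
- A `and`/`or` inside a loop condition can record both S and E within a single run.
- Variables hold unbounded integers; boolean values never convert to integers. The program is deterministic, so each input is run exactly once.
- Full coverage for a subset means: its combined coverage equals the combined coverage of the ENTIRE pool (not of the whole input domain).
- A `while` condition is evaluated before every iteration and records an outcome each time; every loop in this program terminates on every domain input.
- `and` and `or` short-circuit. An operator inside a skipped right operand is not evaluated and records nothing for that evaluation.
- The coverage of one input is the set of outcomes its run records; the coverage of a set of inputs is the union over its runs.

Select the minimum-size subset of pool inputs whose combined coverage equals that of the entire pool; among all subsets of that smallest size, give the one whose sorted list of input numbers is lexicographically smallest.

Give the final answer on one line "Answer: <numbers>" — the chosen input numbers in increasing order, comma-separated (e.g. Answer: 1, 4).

run #1 (h=5, u=4, y=-3) records B1=F, B2=S, B3=T, B5=F, B6=E, B7=F, B8=F, B9=T, B10=F
run #2 (h=6, u=0, y=-1) records B1=F, B2=S, B3=F, B4=T, B5=F, B6=E, B7=F, B8=T, B10=F
run #3 (h=0, u=4, y=-1) records B1=T, B2=E, B3=F, B4=F, B5=T, B5=F, B6=E, B7=F, B8=T, B10=F
run #4 (h=3, u=1, y=-1) records B1=F, B2=S, B3=F, B4=F, B5=F, B6=E, B7=F, B8=T, B10=F
run #5 (h=0, u=1, y=-2) records B1=F, B2=S, B3=F, B4=F, B5=F, B6=E, B7=F, B8=T, B10=F
run #6 (h=0, u=1, y=-1) records B1=T, B2=E, B3=F, B4=F, B5=T, B5=F, B6=E, B7=F, B8=T, B10=F
the full pool covers 16 outcomes: B1=T, B1=F, B2=S, B2=E, B3=T, B3=F, B4=T, B4=F, B5=T, B5=F, B6=E, B7=F, B8=T, B8=F, B9=T, B10=F
no size-1 subset reaches all 16 outcomes (best union: 10/16)
no size-2 subset reaches all 16 outcomes (best union: 15/16)
the canonical winner is {1, 2, 3}: size 3, full 16-outcome coverage, earliest index list among size-3 covers

Answer: 1, 2, 3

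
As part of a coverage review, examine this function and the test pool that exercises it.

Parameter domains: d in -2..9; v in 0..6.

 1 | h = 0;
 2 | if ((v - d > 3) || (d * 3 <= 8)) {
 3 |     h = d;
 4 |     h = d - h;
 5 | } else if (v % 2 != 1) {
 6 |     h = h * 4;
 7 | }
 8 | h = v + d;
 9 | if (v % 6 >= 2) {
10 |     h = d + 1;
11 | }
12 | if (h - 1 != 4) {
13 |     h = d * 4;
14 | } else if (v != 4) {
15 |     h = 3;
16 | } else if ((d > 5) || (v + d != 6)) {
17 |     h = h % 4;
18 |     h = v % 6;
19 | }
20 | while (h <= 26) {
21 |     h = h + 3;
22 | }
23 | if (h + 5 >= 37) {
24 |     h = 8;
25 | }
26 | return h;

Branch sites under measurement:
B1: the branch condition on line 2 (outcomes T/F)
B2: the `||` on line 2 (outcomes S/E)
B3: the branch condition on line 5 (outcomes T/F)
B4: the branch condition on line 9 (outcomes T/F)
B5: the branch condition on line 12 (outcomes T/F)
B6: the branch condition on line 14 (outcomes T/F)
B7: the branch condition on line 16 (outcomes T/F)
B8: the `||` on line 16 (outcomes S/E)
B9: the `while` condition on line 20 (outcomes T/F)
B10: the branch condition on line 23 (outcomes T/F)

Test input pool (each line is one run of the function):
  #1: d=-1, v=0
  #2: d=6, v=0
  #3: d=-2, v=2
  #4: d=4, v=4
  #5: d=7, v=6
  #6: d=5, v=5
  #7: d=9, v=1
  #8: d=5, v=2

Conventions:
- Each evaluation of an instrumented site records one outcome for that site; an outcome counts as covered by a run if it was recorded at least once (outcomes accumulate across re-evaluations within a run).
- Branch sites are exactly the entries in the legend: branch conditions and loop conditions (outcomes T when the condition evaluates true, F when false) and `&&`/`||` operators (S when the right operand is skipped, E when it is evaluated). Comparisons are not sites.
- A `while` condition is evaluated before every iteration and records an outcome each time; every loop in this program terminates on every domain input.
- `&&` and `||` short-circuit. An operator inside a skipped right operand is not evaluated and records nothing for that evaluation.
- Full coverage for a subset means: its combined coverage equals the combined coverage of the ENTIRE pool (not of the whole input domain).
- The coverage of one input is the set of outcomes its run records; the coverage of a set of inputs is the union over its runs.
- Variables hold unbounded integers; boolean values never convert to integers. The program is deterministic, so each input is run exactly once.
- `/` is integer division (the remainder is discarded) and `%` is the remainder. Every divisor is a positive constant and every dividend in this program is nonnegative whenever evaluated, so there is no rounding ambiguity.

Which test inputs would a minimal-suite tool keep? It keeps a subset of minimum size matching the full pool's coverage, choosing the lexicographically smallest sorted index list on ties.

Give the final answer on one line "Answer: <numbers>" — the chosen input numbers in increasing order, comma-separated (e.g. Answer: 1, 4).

test 1 (d=-1, v=0) fires B2->E, B1->T, B4->F, B5->T, B9->T, B9->T, B9->T, B9->T, B9->T, B9->T, B9->T, B9->T, B9->T, B9->T, ...; hits B1=T, B2=E, B4=F, B5=T, B9=T, B9=F, B10=F
test 2 (d=6, v=0) fires B2->E, B1->F, B3->T, B4->F, B5->T, B9->T, B9->F, B10->F; hits B1=F, B2=E, B3=T, B4=F, B5=T, B9=T, B9=F, B10=F
test 3 (d=-2, v=2) fires B2->S, B1->T, B4->T, B5->T, B9->T, B9->T, B9->T, B9->T, B9->T, B9->T, B9->T, B9->T, B9->T, B9->T, ...; hits B1=T, B2=S, B4=T, B5=T, B9=T, B9=F, B10=F
test 4 (d=4, v=4) fires B2->E, B1->F, B3->T, B4->T, B5->F, B6->F, B8->E, B7->T, B9->T, B9->T, B9->T, B9->T, B9->T, B9->T, ...; hits B1=F, B2=E, B3=T, B4=T, B5=F, B6=F, B7=T, B8=E, B9=T, B9=F, B10=F
test 5 (d=7, v=6) fires B2->E, B1->F, B3->T, B4->F, B5->T, B9->F, B10->F; hits B1=F, B2=E, B3=T, B4=F, B5=T, B9=F, B10=F
test 6 (d=5, v=5) fires B2->E, B1->F, B3->F, B4->T, B5->T, B9->T, B9->T, B9->T, B9->F, B10->F; hits B1=F, B2=E, B3=F, B4=T, B5=T, B9=T, B9=F, B10=F
test 7 (d=9, v=1) fires B2->E, B1->F, B3->F, B4->F, B5->T, B9->F, B10->T; hits B1=F, B2=E, B3=F, B4=F, B5=T, B9=F, B10=T
test 8 (d=5, v=2) fires B2->E, B1->F, B3->T, B4->T, B5->T, B9->T, B9->T, B9->T, B9->F, B10->F; hits B1=F, B2=E, B3=T, B4=T, B5=T, B9=T, B9=F, B10=F
union over all inputs: B1=T, B1=F, B2=S, B2=E, B3=T, B3=F, B4=T, B4=F, B5=T, B5=F, B6=F, B7=T, B8=E, B9=T, B9=F, B10=T, B10=F (17 outcomes)
every size-1 subset falls short of the 17 outcomes (best: 11/17)
every size-2 subset falls short of the 17 outcomes (best: 15/17)
at size 3, {3, 4, 7} reaches all 17 outcomes; every lexicographically earlier size-3 subset fails

Answer: 3, 4, 7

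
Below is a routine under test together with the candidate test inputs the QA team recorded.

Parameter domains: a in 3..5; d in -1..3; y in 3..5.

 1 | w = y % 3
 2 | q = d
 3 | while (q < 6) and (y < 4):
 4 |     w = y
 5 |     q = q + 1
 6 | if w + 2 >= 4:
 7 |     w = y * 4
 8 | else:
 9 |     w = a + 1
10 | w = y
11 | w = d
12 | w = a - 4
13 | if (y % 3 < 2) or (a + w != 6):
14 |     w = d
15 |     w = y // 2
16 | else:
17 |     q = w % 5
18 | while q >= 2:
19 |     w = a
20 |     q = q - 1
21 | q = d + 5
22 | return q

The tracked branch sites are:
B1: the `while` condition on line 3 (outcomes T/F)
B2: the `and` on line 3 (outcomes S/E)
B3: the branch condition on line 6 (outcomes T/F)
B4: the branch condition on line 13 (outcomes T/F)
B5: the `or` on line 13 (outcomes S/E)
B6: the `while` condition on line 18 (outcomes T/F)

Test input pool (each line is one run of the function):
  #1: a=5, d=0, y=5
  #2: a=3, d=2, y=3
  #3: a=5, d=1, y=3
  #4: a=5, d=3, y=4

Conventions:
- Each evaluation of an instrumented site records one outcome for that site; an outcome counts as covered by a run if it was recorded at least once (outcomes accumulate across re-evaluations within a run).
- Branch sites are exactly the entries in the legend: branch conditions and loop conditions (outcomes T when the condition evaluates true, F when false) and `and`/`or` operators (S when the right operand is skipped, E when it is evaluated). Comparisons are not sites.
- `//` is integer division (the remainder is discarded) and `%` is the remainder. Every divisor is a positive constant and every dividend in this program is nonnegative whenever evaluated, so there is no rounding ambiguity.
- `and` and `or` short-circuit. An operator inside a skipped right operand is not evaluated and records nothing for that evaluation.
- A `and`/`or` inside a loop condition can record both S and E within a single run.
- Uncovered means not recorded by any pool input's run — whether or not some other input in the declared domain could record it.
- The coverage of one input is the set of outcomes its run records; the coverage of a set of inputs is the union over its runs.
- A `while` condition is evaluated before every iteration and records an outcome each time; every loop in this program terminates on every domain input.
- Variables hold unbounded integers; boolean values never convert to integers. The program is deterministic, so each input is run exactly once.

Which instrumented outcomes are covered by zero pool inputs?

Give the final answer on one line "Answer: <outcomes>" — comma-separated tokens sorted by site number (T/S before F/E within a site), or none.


test 1 (a=5, d=0, y=5) fires B2->E, B1->F, B3->T, B5->E, B4->F, B6->F; hits B1=F, B2=E, B3=T, B4=F, B5=E, B6=F
test 2 (a=3, d=2, y=3) fires B2->E, B1->T, B2->E, B1->T, B2->E, B1->T, B2->E, B1->T, B2->S, B1->F, B3->T, B5->S, B4->T, B6->T, ...; hits B1=T, B1=F, B2=S, B2=E, B3=T, B4=T, B5=S, B6=T, B6=F
test 3 (a=5, d=1, y=3) fires B2->E, B1->T, B2->E, B1->T, B2->E, B1->T, B2->E, B1->T, B2->E, B1->T, B2->S, B1->F, B3->T, B5->S, ...; hits B1=T, B1=F, B2=S, B2=E, B3=T, B4=T, B5=S, B6=T, B6=F
test 4 (a=5, d=3, y=4) fires B2->E, B1->F, B3->F, B5->S, B4->T, B6->T, B6->T, B6->F; hits B1=F, B2=E, B3=F, B4=T, B5=S, B6=T, B6=F
union over the pool: B1=T, B1=F, B2=S, B2=E, B3=T, B3=F, B4=T, B4=F, B5=S, B5=E, B6=T, B6=F
uncovered (0 of 12): none
Answer: none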